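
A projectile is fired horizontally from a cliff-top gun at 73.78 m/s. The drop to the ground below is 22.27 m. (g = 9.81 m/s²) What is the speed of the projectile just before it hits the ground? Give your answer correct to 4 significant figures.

Fall time: t = √(2 × 22.27 / 9.81) = 2.1308 s.
At impact: v_x = 73.78 m/s (unchanged), v_y = g t = 9.81 × 2.1308 = 20.903 m/s.
Speed = √(v_x² + v_y²) = √(5443.5 + 436.94) = 76.68 m/s.

76.68 m/s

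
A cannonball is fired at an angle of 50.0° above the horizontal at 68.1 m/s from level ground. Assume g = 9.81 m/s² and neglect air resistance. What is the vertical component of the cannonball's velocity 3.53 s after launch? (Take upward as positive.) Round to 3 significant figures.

17.5 m/s

Initial vertical component: v_y0 = 68.1 sin 50.0° = 52.17 m/s.
v_y(t) = v_y0 − g t = 52.17 − 9.81 × 3.53 = 17.5 m/s.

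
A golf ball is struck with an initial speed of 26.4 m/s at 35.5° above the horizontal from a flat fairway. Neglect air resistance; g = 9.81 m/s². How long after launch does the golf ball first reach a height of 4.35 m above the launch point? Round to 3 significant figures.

0.316 s

v_y0 = 26.4 sin 35.5° = 15.33 m/s.
Set y = v_y0 t − ½ g t² = 4.35: 4.905 t² − 15.33 t + 4.35 = 0.
t = [15.33 ± √(235.0 − 85.35)] / 9.81 = (15.33 ± 12.23) / 9.81, giving t = 0.316 s or t = 2.81 s.
The golf ball is on the way up at the first time, so t = 0.316 s.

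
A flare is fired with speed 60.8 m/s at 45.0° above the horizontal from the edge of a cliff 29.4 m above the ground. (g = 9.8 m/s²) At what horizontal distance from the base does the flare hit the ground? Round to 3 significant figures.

405 m

Components: v_x = 60.8 cos 45.0° = 42.99 m/s, v_y = 60.8 sin 45.0° = 42.99 m/s.
Vertical: 0 = 29.4 + 42.99 t − ½(9.8) t² ⇒ 4.900 t² − 42.99 t − 29.4 = 0.
t = [42.99 + √(1848 + 576.2)] / 9.800 = 9.411 s.
Horizontal: R = v_x · t = 42.99 × 9.411 = 405 m.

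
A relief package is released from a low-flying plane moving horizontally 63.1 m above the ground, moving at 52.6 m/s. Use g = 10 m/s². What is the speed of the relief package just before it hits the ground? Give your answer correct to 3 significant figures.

63.5 m/s

Fall time: t = √(2 × 63.1 / 10) = 3.552 s.
At impact: v_x = 52.6 m/s (unchanged), v_y = g t = 10 × 3.552 = 35.52 m/s.
Speed = √(v_x² + v_y²) = √(2767 + 1262) = 63.5 m/s.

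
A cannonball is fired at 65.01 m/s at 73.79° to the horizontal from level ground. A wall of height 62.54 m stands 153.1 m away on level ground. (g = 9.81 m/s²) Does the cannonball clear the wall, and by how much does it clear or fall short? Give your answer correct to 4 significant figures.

Yes — it clears the wall by 115.0 m.

v_x = 65.01 cos 73.79° = 18.148 m/s; v_y0 = 65.01 sin 73.79° = 62.426 m/s.
Time to reach the wall: t = 153.1 / 18.148 = 8.4362 s.
Height at that point: y = 62.426×8.4362 − 4.905×8.4362² = 177.55 m.
That is 177.55 − 62.54 = 115.0 m above the top of the wall, so the cannonball clears it.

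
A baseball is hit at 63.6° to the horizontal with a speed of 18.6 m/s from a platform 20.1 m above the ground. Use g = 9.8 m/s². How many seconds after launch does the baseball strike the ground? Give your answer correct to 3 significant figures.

4.34 s

Vertical component: v_y = 18.6 sin 63.6° = 16.66 m/s.
Taking up as positive with launch at y = 20.1 m, landing at y = 0: 0 = 20.1 + 16.66 t − ½(9.8) t².
Solving 4.900 t² − 16.66 t − 20.1 = 0 gives t = [16.66 + √(16.66² + 4·4.900·20.1)] / 9.800 = 4.34 s.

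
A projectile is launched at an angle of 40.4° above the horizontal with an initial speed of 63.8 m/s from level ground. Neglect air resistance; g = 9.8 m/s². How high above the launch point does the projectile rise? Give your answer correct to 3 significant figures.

Vertical component of launch velocity: v_y = 63.8 sin 40.4° = 41.35 m/s.
At the highest point the vertical velocity is zero, so v_y² = 2 g h_max.
h_max = (41.35)² / (2 × 9.8) = 1710 / 19.60 = 87.2 m.

87.2 m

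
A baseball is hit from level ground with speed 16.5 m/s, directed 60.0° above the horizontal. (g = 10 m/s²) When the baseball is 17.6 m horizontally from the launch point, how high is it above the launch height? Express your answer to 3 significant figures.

v_x = 16.5 cos 60.0° = 8.250 m/s, v_y0 = 16.5 sin 60.0° = 14.29 m/s.
Time to reach x = 17.6 m: t = x / v_x = 17.6 / 8.250 = 2.133 s.
y = v_y0 t − ½ g t² = 14.29×2.133 − 5.000×2.133² = 7.73 m.

7.73 m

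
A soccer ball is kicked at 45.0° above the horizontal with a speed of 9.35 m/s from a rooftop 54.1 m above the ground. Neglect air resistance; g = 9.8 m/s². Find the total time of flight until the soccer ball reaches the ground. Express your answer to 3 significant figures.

4.07 s

Vertical component: v_y = 9.35 sin 45.0° = 6.611 m/s.
Taking up as positive with launch at y = 54.1 m, landing at y = 0: 0 = 54.1 + 6.611 t − ½(9.8) t².
Solving 4.900 t² − 6.611 t − 54.1 = 0 gives t = [6.611 + √(6.611² + 4·4.900·54.1)] / 9.800 = 4.07 s.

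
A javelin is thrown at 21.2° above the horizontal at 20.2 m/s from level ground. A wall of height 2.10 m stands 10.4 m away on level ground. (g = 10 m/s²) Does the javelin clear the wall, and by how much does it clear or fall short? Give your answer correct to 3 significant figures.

v_x = 20.2 cos 21.2° = 18.83 m/s; v_y0 = 20.2 sin 21.2° = 7.305 m/s.
Time to reach the wall: t = 10.4 / 18.83 = 0.5523 s.
Height at that point: y = 7.305×0.5523 − 5.000×0.5523² = 2.509 m.
That is 2.509 − 2.10 = 0.409 m above the top of the wall, so the javelin clears it.

Yes — it clears the wall by 0.409 m.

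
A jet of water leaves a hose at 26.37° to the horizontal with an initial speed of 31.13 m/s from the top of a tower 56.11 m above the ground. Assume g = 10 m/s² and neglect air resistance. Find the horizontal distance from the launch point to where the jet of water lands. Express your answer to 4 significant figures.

139.6 m

Components: v_x = 31.13 cos 26.37° = 27.891 m/s, v_y = 31.13 sin 26.37° = 13.827 m/s.
Vertical: 0 = 56.11 + 13.827 t − ½(10) t² ⇒ 5.000 t² − 13.827 t − 56.11 = 0.
t = [13.827 + √(191.19 + 1122.2)] / 10.00 = 5.0068 s.
Horizontal: R = v_x · t = 27.891 × 5.0068 = 139.6 m.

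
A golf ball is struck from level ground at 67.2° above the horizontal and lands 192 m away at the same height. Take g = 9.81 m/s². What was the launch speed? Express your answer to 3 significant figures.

On level ground, R = v₀² sin(2θ) / g, so v₀ = √(R g / sin 2θ).
sin(2 × 67.2°) = 0.7145.
v₀ = √(192 × 9.81 / 0.7145) = √2636 = 51.3 m/s.

51.3 m/s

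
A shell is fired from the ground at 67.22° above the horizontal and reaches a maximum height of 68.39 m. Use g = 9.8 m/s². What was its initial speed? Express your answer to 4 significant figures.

At maximum height v_y = 0, so (v₀ sin θ)² = 2 g H.
v₀ sin 67.22° = √(2 × 9.8 × 68.39) = 36.612 m/s.
v₀ = 36.612 / sin 67.22° = 36.612 / 0.9220 = 39.71 m/s.

39.71 m/s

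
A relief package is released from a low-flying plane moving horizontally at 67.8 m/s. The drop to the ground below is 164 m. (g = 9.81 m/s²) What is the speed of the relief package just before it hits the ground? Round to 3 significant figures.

88.4 m/s

Fall time: t = √(2 × 164 / 9.81) = 5.782 s.
At impact: v_x = 67.8 m/s (unchanged), v_y = g t = 9.81 × 5.782 = 56.72 m/s.
Speed = √(v_x² + v_y²) = √(4597 + 3217) = 88.4 m/s.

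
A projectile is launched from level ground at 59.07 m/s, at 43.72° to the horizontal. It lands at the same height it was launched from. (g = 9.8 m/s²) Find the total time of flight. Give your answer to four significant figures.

Vertical component: v_y = 59.07 sin 43.72° = 40.825 m/s.
For a projectile landing at launch height, time of flight is t = 2 v_y / g = 2 × 40.825 / 9.8 = 8.332 s.

8.332 s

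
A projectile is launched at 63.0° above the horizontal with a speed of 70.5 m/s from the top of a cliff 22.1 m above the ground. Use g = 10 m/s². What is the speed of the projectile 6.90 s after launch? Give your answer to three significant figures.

v_x = 70.5 cos 63.0° = 32.01 m/s (constant).
v_y(t) = 70.5 sin 63.0° − g t = 62.82 − 10 × 6.90 = -6.180 m/s.
Speed = √(v_x² + v_y²) = √(1025 + 38.19) = 32.6 m/s.

32.6 m/s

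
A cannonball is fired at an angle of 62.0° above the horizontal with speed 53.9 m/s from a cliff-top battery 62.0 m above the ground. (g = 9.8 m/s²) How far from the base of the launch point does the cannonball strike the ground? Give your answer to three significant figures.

Components: v_x = 53.9 cos 62.0° = 25.30 m/s, v_y = 53.9 sin 62.0° = 47.59 m/s.
Vertical: 0 = 62.0 + 47.59 t − ½(9.8) t² ⇒ 4.900 t² − 47.59 t − 62.0 = 0.
t = [47.59 + √(2265 + 1215)] / 9.800 = 10.88 s.
Horizontal: R = v_x · t = 25.30 × 10.88 = 275 m.

275 m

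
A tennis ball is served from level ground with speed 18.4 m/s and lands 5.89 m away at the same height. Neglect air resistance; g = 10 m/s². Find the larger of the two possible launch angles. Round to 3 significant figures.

Level-ground range: R = v₀² sin(2θ)/g ⇒ sin 2θ = R g / v₀² = 5.89×10/18.4² = 0.1740.
2θ = arcsin(0.1740) = 10.02° or 180° − 10.02° = 169.98°.
So θ = 5.01° or θ = 85.0°.

85.0°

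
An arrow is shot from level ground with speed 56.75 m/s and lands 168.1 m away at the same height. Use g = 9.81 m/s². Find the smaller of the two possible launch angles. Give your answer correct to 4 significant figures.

Level-ground range: R = v₀² sin(2θ)/g ⇒ sin 2θ = R g / v₀² = 168.1×9.81/56.75² = 0.5120.
2θ = arcsin(0.5120) = 30.797° or 180° − 30.797° = 149.203°.
So θ = 15.40° or θ = 74.60°.

15.40°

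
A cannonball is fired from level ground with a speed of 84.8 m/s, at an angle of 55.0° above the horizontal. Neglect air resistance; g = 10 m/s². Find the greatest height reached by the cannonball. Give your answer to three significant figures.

241 m

Vertical component of launch velocity: v_y = 84.8 sin 55.0° = 69.46 m/s.
At the highest point the vertical velocity is zero, so v_y² = 2 g h_max.
h_max = (69.46)² / (2 × 10) = 4825 / 20.00 = 241 m.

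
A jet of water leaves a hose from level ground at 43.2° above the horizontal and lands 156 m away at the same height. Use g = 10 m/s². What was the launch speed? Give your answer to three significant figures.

On level ground, R = v₀² sin(2θ) / g, so v₀ = √(R g / sin 2θ).
sin(2 × 43.2°) = 0.9980.
v₀ = √(156 × 10 / 0.9980) = √1563 = 39.5 m/s.

39.5 m/s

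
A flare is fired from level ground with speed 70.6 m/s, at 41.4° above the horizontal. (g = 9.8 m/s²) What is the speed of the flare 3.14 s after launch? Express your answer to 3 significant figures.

55.3 m/s

v_x = 70.6 cos 41.4° = 52.96 m/s (constant).
v_y(t) = 70.6 sin 41.4° − g t = 46.69 − 9.8 × 3.14 = 15.92 m/s.
Speed = √(v_x² + v_y²) = √(2805 + 253.4) = 55.3 m/s.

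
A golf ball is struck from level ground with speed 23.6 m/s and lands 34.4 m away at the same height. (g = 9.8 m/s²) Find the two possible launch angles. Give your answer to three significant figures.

18.6° and 71.4°

Level-ground range: R = v₀² sin(2θ)/g ⇒ sin 2θ = R g / v₀² = 34.4×9.8/23.6² = 0.6053.
2θ = arcsin(0.6053) = 37.25° or 180° − 37.25° = 142.75°.
So θ = 18.6° or θ = 71.4°.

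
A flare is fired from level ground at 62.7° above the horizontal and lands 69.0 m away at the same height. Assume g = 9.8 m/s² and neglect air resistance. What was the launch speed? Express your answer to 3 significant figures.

28.8 m/s

On level ground, R = v₀² sin(2θ) / g, so v₀ = √(R g / sin 2θ).
sin(2 × 62.7°) = 0.8151.
v₀ = √(69.0 × 9.8 / 0.8151) = √829.6 = 28.8 m/s.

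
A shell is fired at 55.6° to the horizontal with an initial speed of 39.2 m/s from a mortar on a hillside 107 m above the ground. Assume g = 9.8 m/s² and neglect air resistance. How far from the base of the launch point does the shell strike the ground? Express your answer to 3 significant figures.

200 m

Components: v_x = 39.2 cos 55.6° = 22.15 m/s, v_y = 39.2 sin 55.6° = 32.34 m/s.
Vertical: 0 = 107 + 32.34 t − ½(9.8) t² ⇒ 4.900 t² − 32.34 t − 107 = 0.
t = [32.34 + √(1046 + 2097)] / 9.800 = 9.021 s.
Horizontal: R = v_x · t = 22.15 × 9.021 = 200 m.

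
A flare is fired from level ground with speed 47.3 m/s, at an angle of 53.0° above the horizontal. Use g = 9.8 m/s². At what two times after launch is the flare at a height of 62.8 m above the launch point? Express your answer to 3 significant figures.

2.43 s and 5.28 s

v_y0 = 47.3 sin 53.0° = 37.78 m/s.
Set y = v_y0 t − ½ g t² = 62.8: 4.900 t² − 37.78 t + 62.8 = 0.
t = [37.78 ± √(1427 − 1231)] / 9.8 = (37.78 ± 14.00) / 9.8, giving t = 2.43 s or t = 5.28 s.
So the flare is at 62.8 m at t = 2.43 s (rising) and t = 5.28 s (falling).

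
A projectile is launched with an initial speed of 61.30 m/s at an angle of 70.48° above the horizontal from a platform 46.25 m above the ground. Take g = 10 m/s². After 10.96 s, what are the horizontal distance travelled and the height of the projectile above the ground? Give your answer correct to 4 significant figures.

x = 224.5 m, y = 78.88 m

v_x = 61.30 cos 70.48° = 20.483 m/s; v_y0 = 61.30 sin 70.48° = 57.777 m/s.
x = v_x t = 20.483 × 10.96 = 224.5 m.
y = 46.25 + v_y0 t − ½ g t² = 78.88 m.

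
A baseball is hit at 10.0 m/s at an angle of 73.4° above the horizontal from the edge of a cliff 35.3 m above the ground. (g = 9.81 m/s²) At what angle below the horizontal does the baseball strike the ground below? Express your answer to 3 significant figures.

v_x = 10.0 cos 73.4° = 2.857 m/s.
At impact |v_y| = √(v_y0² + 2 g h) = √(9.583² + 2×9.81×35.3) = 28.01 m/s.
Angle below horizontal = arctan(|v_y| / v_x) = arctan(28.01 / 2.857) = 84.2°.

84.2°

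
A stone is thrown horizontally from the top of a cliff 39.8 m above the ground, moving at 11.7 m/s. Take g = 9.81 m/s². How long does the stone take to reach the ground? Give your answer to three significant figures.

2.85 s

The horizontal speed doesn't affect the fall. With v_y0 = 0, h = ½ g t².
t = √(2 × 39.8 / 9.81) = √8.114 = 2.85 s.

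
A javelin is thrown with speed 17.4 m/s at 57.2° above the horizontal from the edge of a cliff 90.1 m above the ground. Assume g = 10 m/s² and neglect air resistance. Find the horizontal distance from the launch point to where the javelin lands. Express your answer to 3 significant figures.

56.1 m

Components: v_x = 17.4 cos 57.2° = 9.426 m/s, v_y = 17.4 sin 57.2° = 14.63 m/s.
Vertical: 0 = 90.1 + 14.63 t − ½(10) t² ⇒ 5.000 t² − 14.63 t − 90.1 = 0.
t = [14.63 + √(214.0 + 1802)] / 10.00 = 5.953 s.
Horizontal: R = v_x · t = 9.426 × 5.953 = 56.1 m.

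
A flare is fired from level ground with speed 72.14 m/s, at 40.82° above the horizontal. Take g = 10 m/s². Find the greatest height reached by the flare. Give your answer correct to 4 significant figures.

Vertical component of launch velocity: v_y = 72.14 sin 40.82° = 47.157 m/s.
At the highest point the vertical velocity is zero, so v_y² = 2 g h_max.
h_max = (47.157)² / (2 × 10) = 2223.8 / 20.00 = 111.2 m.

111.2 m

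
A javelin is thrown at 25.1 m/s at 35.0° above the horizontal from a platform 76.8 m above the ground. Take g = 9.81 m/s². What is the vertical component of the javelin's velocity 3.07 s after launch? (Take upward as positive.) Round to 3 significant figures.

-15.7 m/s

Initial vertical component: v_y0 = 25.1 sin 35.0° = 14.40 m/s.
v_y(t) = v_y0 − g t = 14.40 − 9.81 × 3.07 = -15.7 m/s.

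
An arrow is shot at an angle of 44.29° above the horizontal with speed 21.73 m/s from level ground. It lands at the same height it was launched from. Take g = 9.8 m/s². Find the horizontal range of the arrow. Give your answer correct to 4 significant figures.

Components: v_x = 21.73 cos 44.29° = 15.555 m/s, v_y = 21.73 sin 44.29° = 15.174 m/s.
Time of flight (same landing height): t = 2 v_y / g = 2 × 15.174 / 9.8 = 3.0967 s.
Range: R = v_x · t = 15.555 × 3.0967 = 48.17 m.

48.17 m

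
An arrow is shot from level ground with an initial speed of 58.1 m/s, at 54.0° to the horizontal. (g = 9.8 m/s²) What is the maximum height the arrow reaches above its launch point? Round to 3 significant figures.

113 m

Vertical component of launch velocity: v_y = 58.1 sin 54.0° = 47.00 m/s.
At the highest point the vertical velocity is zero, so v_y² = 2 g h_max.
h_max = (47.00)² / (2 × 9.8) = 2209 / 19.60 = 113 m.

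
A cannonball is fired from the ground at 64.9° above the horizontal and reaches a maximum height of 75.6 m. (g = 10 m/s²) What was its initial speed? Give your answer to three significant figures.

42.9 m/s

At maximum height v_y = 0, so (v₀ sin θ)² = 2 g H.
v₀ sin 64.9° = √(2 × 10 × 75.6) = 38.88 m/s.
v₀ = 38.88 / sin 64.9° = 38.88 / 0.9056 = 42.9 m/s.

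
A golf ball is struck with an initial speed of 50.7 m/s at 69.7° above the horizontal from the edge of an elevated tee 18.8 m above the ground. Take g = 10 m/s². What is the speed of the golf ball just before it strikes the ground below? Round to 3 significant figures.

v_x = 50.7 cos 69.7° = 17.59 m/s is unchanged throughout.
For the vertical component, v_y² = v_y0² + 2 g h = (47.55)² + 2×10×18.8 = 2637, so |v_y| = 51.35 m/s.
Impact speed = √(v_x² + v_y²) = √(309.4 + 2637) = 54.3 m/s.

54.3 m/s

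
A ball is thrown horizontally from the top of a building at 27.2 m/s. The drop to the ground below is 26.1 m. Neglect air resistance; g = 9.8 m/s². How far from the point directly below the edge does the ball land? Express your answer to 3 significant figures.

Initial vertical velocity is zero, so the fall time comes from h = ½ g t²: t = √(2 × 26.1 / 9.8) = 2.308 s.
Horizontal motion is uniform at 27.2 m/s, so x = 27.2 × 2.308 = 62.8 m.

62.8 m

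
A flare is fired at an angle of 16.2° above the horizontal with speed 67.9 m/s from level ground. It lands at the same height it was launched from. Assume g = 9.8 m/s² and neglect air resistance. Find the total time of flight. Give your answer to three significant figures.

3.87 s

Vertical component: v_y = 67.9 sin 16.2° = 18.94 m/s.
For a projectile landing at launch height, time of flight is t = 2 v_y / g = 2 × 18.94 / 9.8 = 3.87 s.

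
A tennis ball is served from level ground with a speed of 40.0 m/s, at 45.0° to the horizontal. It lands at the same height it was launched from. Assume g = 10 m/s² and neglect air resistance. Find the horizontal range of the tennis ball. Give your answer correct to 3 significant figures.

160 m

Components: v_x = 40.0 cos 45.0° = 28.28 m/s, v_y = 40.0 sin 45.0° = 28.28 m/s.
Time of flight (same landing height): t = 2 v_y / g = 2 × 28.28 / 10 = 5.656 s.
Range: R = v_x · t = 28.28 × 5.656 = 160 m.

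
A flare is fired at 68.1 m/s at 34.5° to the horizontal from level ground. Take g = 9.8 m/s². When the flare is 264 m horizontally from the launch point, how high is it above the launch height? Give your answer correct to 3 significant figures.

73.0 m

v_x = 68.1 cos 34.5° = 56.12 m/s, v_y0 = 68.1 sin 34.5° = 38.57 m/s.
Time to reach x = 264 m: t = x / v_x = 264 / 56.12 = 4.704 s.
y = v_y0 t − ½ g t² = 38.57×4.704 − 4.900×4.704² = 73.0 m.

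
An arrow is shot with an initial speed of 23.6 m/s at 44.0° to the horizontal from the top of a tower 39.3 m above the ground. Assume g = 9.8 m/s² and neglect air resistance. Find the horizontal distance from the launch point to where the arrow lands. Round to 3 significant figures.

Components: v_x = 23.6 cos 44.0° = 16.98 m/s, v_y = 23.6 sin 44.0° = 16.39 m/s.
Vertical: 0 = 39.3 + 16.39 t − ½(9.8) t² ⇒ 4.900 t² − 16.39 t − 39.3 = 0.
t = [16.39 + √(268.6 + 770.3)] / 9.800 = 4.961 s.
Horizontal: R = v_x · t = 16.98 × 4.961 = 84.2 m.

84.2 m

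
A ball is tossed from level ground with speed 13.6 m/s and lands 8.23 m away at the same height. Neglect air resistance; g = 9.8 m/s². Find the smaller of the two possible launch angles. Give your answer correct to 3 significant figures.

12.9°

Level-ground range: R = v₀² sin(2θ)/g ⇒ sin 2θ = R g / v₀² = 8.23×9.8/13.6² = 0.4361.
2θ = arcsin(0.4361) = 25.86° or 180° − 25.86° = 154.14°.
So θ = 12.9° or θ = 77.1°.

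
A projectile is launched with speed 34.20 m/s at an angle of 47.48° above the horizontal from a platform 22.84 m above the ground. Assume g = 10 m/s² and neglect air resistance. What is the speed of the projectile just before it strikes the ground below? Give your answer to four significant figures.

40.33 m/s

v_x = 34.20 cos 47.48° = 23.114 m/s is unchanged throughout.
For the vertical component, v_y² = v_y0² + 2 g h = (25.207)² + 2×10×22.84 = 1092.2, so |v_y| = 33.048 m/s.
Impact speed = √(v_x² + v_y²) = √(534.26 + 1092.2) = 40.33 m/s.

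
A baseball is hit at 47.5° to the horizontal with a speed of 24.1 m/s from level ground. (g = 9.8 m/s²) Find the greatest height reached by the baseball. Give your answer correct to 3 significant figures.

16.1 m

Vertical component of launch velocity: v_y = 24.1 sin 47.5° = 17.77 m/s.
At the highest point the vertical velocity is zero, so v_y² = 2 g h_max.
h_max = (17.77)² / (2 × 9.8) = 315.8 / 19.60 = 16.1 m.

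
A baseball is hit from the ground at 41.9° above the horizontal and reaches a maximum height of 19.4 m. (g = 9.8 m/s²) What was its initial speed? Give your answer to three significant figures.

29.2 m/s

At maximum height v_y = 0, so (v₀ sin θ)² = 2 g H.
v₀ sin 41.9° = √(2 × 9.8 × 19.4) = 19.50 m/s.
v₀ = 19.50 / sin 41.9° = 19.50 / 0.6678 = 29.2 m/s.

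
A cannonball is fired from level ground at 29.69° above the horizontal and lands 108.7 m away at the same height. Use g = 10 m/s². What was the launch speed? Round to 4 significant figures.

On level ground, R = v₀² sin(2θ) / g, so v₀ = √(R g / sin 2θ).
sin(2 × 29.69°) = 0.8606.
v₀ = √(108.7 × 10 / 0.8606) = √1263.1 = 35.54 m/s.

35.54 m/s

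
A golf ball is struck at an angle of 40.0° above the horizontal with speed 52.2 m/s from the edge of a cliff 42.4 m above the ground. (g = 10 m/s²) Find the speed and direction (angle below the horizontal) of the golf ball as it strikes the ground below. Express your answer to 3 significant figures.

v_x = 52.2 cos 40.0° = 39.99 m/s (constant).
|v_y| at impact = √((33.55)² + 2×10×42.4) = 44.43 m/s.
Speed = √(39.99² + 44.43²) = 59.8 m/s; angle = arctan(44.43/39.99) = 48.0° below horizontal.

59.8 m/s at 48.0° below the horizontal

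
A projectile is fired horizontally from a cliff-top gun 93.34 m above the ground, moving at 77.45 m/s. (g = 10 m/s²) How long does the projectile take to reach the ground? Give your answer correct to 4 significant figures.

The horizontal speed doesn't affect the fall. With v_y0 = 0, h = ½ g t².
t = √(2 × 93.34 / 10) = √18.668 = 4.321 s.

4.321 s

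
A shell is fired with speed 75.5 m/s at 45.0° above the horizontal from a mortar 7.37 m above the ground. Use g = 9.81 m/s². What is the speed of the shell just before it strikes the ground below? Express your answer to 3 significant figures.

76.5 m/s

v_x = 75.5 cos 45.0° = 53.39 m/s is unchanged throughout.
For the vertical component, v_y² = v_y0² + 2 g h = (53.39)² + 2×9.81×7.37 = 2995, so |v_y| = 54.73 m/s.
Impact speed = √(v_x² + v_y²) = √(2850 + 2995) = 76.5 m/s.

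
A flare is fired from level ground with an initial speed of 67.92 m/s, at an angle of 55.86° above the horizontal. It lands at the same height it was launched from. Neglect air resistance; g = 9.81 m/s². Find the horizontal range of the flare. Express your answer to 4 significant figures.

For level ground, R = v₀² sin(2θ) / g.
sin(2 × 55.86°) = sin 111.72° = 0.9290.
R = (67.92)² × 0.9290 / 9.81 = 436.9 m.

436.9 m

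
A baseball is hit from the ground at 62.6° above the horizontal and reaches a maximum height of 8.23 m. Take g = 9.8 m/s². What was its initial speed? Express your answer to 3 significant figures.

At maximum height v_y = 0, so (v₀ sin θ)² = 2 g H.
v₀ sin 62.6° = √(2 × 9.8 × 8.23) = 12.70 m/s.
v₀ = 12.70 / sin 62.6° = 12.70 / 0.8878 = 14.3 m/s.

14.3 m/s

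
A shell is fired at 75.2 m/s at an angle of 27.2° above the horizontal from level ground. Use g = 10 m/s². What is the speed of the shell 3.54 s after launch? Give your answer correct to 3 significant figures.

v_x = 75.2 cos 27.2° = 66.88 m/s (constant).
v_y(t) = 75.2 sin 27.2° − g t = 34.37 − 10 × 3.54 = -1.030 m/s.
Speed = √(v_x² + v_y²) = √(4473 + 1.061) = 66.9 m/s.

66.9 m/s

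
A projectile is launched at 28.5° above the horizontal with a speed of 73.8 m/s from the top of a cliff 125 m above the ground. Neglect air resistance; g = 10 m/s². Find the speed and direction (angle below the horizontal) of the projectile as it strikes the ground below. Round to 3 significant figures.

v_x = 73.8 cos 28.5° = 64.86 m/s (constant).
|v_y| at impact = √((35.21)² + 2×10×125) = 61.15 m/s.
Speed = √(64.86² + 61.15²) = 89.1 m/s; angle = arctan(61.15/64.86) = 43.3° below horizontal.

89.1 m/s at 43.3° below the horizontal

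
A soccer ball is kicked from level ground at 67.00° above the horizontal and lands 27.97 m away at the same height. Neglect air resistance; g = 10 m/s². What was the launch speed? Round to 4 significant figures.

19.72 m/s

On level ground, R = v₀² sin(2θ) / g, so v₀ = √(R g / sin 2θ).
sin(2 × 67.00°) = 0.7193.
v₀ = √(27.97 × 10 / 0.7193) = √388.85 = 19.72 m/s.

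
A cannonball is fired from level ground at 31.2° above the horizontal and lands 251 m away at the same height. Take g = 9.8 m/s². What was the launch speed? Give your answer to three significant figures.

On level ground, R = v₀² sin(2θ) / g, so v₀ = √(R g / sin 2θ).
sin(2 × 31.2°) = 0.8862.
v₀ = √(251 × 9.8 / 0.8862) = √2776 = 52.7 m/s.

52.7 m/s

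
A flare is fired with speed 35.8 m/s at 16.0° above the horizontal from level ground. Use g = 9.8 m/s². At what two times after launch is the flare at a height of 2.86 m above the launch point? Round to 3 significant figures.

v_y0 = 35.8 sin 16.0° = 9.868 m/s.
Set y = v_y0 t − ½ g t² = 2.86: 4.900 t² − 9.868 t + 2.86 = 0.
t = [9.868 ± √(97.38 − 56.06)] / 9.8 = (9.868 ± 6.428) / 9.8, giving t = 0.351 s or t = 1.66 s.
So the flare is at 2.86 m at t = 0.351 s (rising) and t = 1.66 s (falling).

0.351 s and 1.66 s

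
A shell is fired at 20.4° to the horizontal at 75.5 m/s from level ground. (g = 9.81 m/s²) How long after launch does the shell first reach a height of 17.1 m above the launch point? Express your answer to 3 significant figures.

v_y0 = 75.5 sin 20.4° = 26.32 m/s.
Set y = v_y0 t − ½ g t² = 17.1: 4.905 t² − 26.32 t + 17.1 = 0.
t = [26.32 ± √(692.7 − 335.5)] / 9.81 = (26.32 ± 18.90) / 9.81, giving t = 0.756 s or t = 4.61 s.
The shell is on the way up at the first time, so t = 0.756 s.

0.756 s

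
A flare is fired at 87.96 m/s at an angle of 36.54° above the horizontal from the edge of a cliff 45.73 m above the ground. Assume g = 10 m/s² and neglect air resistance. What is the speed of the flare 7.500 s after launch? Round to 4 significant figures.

74.21 m/s

v_x = 87.96 cos 36.54° = 70.671 m/s (constant).
v_y(t) = 87.96 sin 36.54° − g t = 52.370 − 10 × 7.500 = -22.630 m/s.
Speed = √(v_x² + v_y²) = √(4994.4 + 512.12) = 74.21 m/s.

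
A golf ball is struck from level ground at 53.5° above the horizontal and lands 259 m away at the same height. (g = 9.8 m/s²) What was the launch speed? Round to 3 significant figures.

51.5 m/s

On level ground, R = v₀² sin(2θ) / g, so v₀ = √(R g / sin 2θ).
sin(2 × 53.5°) = 0.9563.
v₀ = √(259 × 9.8 / 0.9563) = √2654 = 51.5 m/s.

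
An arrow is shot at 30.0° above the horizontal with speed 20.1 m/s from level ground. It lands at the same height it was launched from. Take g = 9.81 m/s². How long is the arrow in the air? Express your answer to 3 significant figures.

Vertical component: v_y = 20.1 sin 30.0° = 10.05 m/s.
For a projectile landing at launch height, time of flight is t = 2 v_y / g = 2 × 10.05 / 9.81 = 2.05 s.

2.05 s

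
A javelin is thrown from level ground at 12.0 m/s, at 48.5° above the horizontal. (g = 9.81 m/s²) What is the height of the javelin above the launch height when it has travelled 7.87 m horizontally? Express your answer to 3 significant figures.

4.09 m

v_x = 12.0 cos 48.5° = 7.951 m/s, v_y0 = 12.0 sin 48.5° = 8.987 m/s.
Time to reach x = 7.87 m: t = x / v_x = 7.87 / 7.951 = 0.9898 s.
y = v_y0 t − ½ g t² = 8.987×0.9898 − 4.905×0.9898² = 4.09 m.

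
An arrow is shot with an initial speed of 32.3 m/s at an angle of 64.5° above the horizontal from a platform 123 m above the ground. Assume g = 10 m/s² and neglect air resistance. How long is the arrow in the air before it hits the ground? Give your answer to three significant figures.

Vertical component: v_y = 32.3 sin 64.5° = 29.15 m/s.
Taking up as positive with launch at y = 123 m, landing at y = 0: 0 = 123 + 29.15 t − ½(10) t².
Solving 5.000 t² − 29.15 t − 123 = 0 gives t = [29.15 + √(29.15² + 4·5.000·123)] / 10.00 = 8.67 s.

8.67 s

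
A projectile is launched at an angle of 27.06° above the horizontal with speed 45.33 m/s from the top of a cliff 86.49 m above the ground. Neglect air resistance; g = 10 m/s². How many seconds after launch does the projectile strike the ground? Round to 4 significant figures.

6.704 s

Vertical component: v_y = 45.33 sin 27.06° = 20.622 m/s.
Taking up as positive with launch at y = 86.49 m, landing at y = 0: 0 = 86.49 + 20.622 t − ½(10) t².
Solving 5.000 t² − 20.622 t − 86.49 = 0 gives t = [20.622 + √(20.622² + 4·5.000·86.49)] / 10.00 = 6.704 s.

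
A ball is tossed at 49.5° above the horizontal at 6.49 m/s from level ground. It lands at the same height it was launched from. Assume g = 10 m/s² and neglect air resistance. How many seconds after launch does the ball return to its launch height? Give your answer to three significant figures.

0.987 s

Vertical component: v_y = 6.49 sin 49.5° = 4.935 m/s.
For a projectile landing at launch height, time of flight is t = 2 v_y / g = 2 × 4.935 / 10 = 0.987 s.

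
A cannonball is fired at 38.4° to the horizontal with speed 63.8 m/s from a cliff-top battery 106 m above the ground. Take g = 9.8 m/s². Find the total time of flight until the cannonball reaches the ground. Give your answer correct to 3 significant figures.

Vertical component: v_y = 63.8 sin 38.4° = 39.63 m/s.
Taking up as positive with launch at y = 106 m, landing at y = 0: 0 = 106 + 39.63 t − ½(9.8) t².
Solving 4.900 t² − 39.63 t − 106 = 0 gives t = [39.63 + √(39.63² + 4·4.900·106)] / 9.800 = 10.2 s.

10.2 s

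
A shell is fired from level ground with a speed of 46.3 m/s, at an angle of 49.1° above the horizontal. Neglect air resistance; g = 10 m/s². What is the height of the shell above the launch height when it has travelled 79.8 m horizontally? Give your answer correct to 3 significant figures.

v_x = 46.3 cos 49.1° = 30.31 m/s, v_y0 = 46.3 sin 49.1° = 35.00 m/s.
Time to reach x = 79.8 m: t = x / v_x = 79.8 / 30.31 = 2.633 s.
y = v_y0 t − ½ g t² = 35.00×2.633 − 5.000×2.633² = 57.5 m.

57.5 m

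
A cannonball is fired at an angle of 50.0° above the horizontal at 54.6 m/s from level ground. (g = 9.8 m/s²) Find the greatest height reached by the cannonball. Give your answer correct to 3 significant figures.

89.3 m

Vertical component of launch velocity: v_y = 54.6 sin 50.0° = 41.83 m/s.
At the highest point the vertical velocity is zero, so v_y² = 2 g h_max.
h_max = (41.83)² / (2 × 9.8) = 1750 / 19.60 = 89.3 m.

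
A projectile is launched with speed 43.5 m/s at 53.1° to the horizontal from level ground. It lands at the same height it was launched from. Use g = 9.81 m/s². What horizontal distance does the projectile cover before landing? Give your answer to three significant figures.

Components: v_x = 43.5 cos 53.1° = 26.12 m/s, v_y = 43.5 sin 53.1° = 34.79 m/s.
Time of flight (same landing height): t = 2 v_y / g = 2 × 34.79 / 9.81 = 7.093 s.
Range: R = v_x · t = 26.12 × 7.093 = 185 m.

185 m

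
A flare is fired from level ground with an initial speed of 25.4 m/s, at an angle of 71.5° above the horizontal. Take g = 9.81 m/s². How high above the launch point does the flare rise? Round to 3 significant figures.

Vertical component of launch velocity: v_y = 25.4 sin 71.5° = 24.09 m/s.
At the highest point the vertical velocity is zero, so v_y² = 2 g h_max.
h_max = (24.09)² / (2 × 9.81) = 580.3 / 19.62 = 29.6 m.

29.6 m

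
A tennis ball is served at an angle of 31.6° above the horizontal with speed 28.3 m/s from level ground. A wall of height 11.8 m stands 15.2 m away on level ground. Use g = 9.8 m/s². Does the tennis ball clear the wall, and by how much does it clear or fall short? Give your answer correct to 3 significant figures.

v_x = 28.3 cos 31.6° = 24.10 m/s; v_y0 = 28.3 sin 31.6° = 14.83 m/s.
Time to reach the wall: t = 15.2 / 24.10 = 0.6307 s.
Height at that point: y = 14.83×0.6307 − 4.900×0.6307² = 7.404 m.
That is 11.8 − 7.404 = 4.40 m below the top of the wall, so the tennis ball does not clear it.

No — it falls 4.40 m short of clearing the wall.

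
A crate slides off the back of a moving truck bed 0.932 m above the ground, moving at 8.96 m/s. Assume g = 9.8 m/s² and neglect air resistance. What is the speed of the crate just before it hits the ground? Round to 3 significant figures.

Fall time: t = √(2 × 0.932 / 9.8) = 0.4361 s.
At impact: v_x = 8.96 m/s (unchanged), v_y = g t = 9.8 × 0.4361 = 4.274 m/s.
Speed = √(v_x² + v_y²) = √(80.28 + 18.27) = 9.93 m/s.

9.93 m/s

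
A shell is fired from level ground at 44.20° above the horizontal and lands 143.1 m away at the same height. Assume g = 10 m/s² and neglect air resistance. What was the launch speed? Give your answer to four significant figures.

37.84 m/s

On level ground, R = v₀² sin(2θ) / g, so v₀ = √(R g / sin 2θ).
sin(2 × 44.20°) = 0.9996.
v₀ = √(143.1 × 10 / 0.9996) = √1431.6 = 37.84 m/s.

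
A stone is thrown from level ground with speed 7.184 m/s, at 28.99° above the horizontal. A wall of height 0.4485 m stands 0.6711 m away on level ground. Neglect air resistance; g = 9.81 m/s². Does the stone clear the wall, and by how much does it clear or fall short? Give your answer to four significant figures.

v_x = 7.184 cos 28.99° = 6.2839 m/s; v_y0 = 7.184 sin 28.99° = 3.4818 m/s.
Time to reach the wall: t = 0.6711 / 6.2839 = 0.10680 s.
Height at that point: y = 3.4818×0.10680 − 4.905×0.10680² = 0.31591 m.
That is 0.4485 − 0.31591 = 0.1326 m below the top of the wall, so the stone does not clear it.

No — it falls 0.1326 m short of clearing the wall.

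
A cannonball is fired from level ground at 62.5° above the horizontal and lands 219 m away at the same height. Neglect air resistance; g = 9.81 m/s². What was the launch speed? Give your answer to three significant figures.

On level ground, R = v₀² sin(2θ) / g, so v₀ = √(R g / sin 2θ).
sin(2 × 62.5°) = 0.8192.
v₀ = √(219 × 9.81 / 0.8192) = √2623 = 51.2 m/s.

51.2 m/s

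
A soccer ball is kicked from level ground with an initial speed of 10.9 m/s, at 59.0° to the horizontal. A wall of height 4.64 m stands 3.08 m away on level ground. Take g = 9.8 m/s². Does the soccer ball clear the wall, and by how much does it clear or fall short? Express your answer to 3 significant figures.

No — it falls 0.989 m short of clearing the wall.

v_x = 10.9 cos 59.0° = 5.614 m/s; v_y0 = 10.9 sin 59.0° = 9.343 m/s.
Time to reach the wall: t = 3.08 / 5.614 = 0.5486 s.
Height at that point: y = 9.343×0.5486 − 4.900×0.5486² = 3.651 m.
That is 4.64 − 3.651 = 0.989 m below the top of the wall, so the soccer ball does not clear it.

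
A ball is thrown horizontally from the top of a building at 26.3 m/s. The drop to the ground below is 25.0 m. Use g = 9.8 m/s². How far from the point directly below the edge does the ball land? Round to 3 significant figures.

Initial vertical velocity is zero, so the fall time comes from h = ½ g t²: t = √(2 × 25.0 / 9.8) = 2.259 s.
Horizontal motion is uniform at 26.3 m/s, so x = 26.3 × 2.259 = 59.4 m.

59.4 m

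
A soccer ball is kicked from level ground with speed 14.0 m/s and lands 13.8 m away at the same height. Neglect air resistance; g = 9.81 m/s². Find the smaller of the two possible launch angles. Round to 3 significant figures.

Level-ground range: R = v₀² sin(2θ)/g ⇒ sin 2θ = R g / v₀² = 13.8×9.81/14.0² = 0.6907.
2θ = arcsin(0.6907) = 43.69° or 180° − 43.69° = 136.31°.
So θ = 21.8° or θ = 68.2°.

21.8°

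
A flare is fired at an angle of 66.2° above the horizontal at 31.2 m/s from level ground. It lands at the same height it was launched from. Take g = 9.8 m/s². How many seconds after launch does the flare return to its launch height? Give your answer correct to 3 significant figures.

5.83 s

Vertical component: v_y = 31.2 sin 66.2° = 28.55 m/s.
For a projectile landing at launch height, time of flight is t = 2 v_y / g = 2 × 28.55 / 9.8 = 5.83 s.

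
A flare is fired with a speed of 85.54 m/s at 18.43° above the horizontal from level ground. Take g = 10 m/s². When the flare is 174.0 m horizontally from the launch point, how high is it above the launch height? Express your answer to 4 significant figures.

v_x = 85.54 cos 18.43° = 81.153 m/s, v_y0 = 85.54 sin 18.43° = 27.043 m/s.
Time to reach x = 174.0 m: t = x / v_x = 174.0 / 81.153 = 2.1441 s.
y = v_y0 t − ½ g t² = 27.043×2.1441 − 5.000×2.1441² = 35.00 m.

35.00 m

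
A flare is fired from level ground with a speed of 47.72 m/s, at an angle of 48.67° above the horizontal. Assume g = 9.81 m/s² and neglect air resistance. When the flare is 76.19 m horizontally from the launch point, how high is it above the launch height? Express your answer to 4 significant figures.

v_x = 47.72 cos 48.67° = 31.514 m/s, v_y0 = 47.72 sin 48.67° = 35.834 m/s.
Time to reach x = 76.19 m: t = x / v_x = 76.19 / 31.514 = 2.4177 s.
y = v_y0 t − ½ g t² = 35.834×2.4177 − 4.905×2.4177² = 57.96 m.

57.96 m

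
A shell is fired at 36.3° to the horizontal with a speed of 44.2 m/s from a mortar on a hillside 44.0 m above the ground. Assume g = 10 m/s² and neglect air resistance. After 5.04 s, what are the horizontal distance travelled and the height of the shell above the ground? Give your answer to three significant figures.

x = 180 m, y = 48.9 m

v_x = 44.2 cos 36.3° = 35.62 m/s; v_y0 = 44.2 sin 36.3° = 26.17 m/s.
x = v_x t = 35.62 × 5.04 = 180 m.
y = 44.0 + v_y0 t − ½ g t² = 48.9 m.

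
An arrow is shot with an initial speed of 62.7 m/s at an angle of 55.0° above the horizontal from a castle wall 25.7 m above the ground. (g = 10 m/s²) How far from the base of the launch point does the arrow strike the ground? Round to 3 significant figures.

387 m

Components: v_x = 62.7 cos 55.0° = 35.96 m/s, v_y = 62.7 sin 55.0° = 51.36 m/s.
Vertical: 0 = 25.7 + 51.36 t − ½(10) t² ⇒ 5.000 t² − 51.36 t − 25.7 = 0.
t = [51.36 + √(2638 + 514.0)] / 10.00 = 10.75 s.
Horizontal: R = v_x · t = 35.96 × 10.75 = 387 m.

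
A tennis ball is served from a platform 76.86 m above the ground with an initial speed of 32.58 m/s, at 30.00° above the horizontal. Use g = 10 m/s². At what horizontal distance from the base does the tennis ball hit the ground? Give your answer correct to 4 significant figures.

165.8 m

Components: v_x = 32.58 cos 30.00° = 28.215 m/s, v_y = 32.58 sin 30.00° = 16.290 m/s.
Vertical: 0 = 76.86 + 16.290 t − ½(10) t² ⇒ 5.000 t² − 16.290 t − 76.86 = 0.
t = [16.290 + √(265.36 + 1537.2)] / 10.00 = 5.8747 s.
Horizontal: R = v_x · t = 28.215 × 5.8747 = 165.8 m.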